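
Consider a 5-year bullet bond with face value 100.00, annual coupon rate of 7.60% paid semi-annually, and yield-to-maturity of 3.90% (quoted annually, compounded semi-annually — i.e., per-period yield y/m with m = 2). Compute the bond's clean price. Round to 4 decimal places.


Answer: Price = 116.6613

Derivation:
Coupon per period c = face * coupon_rate / m = 3.800000
Periods per year m = 2; per-period yield y/m = 0.019500
Number of cashflows N = 10
Cashflows (t years, CF_t, discount factor 1/(1+y/m)^(m*t), PV):
  t = 0.5000: CF_t = 3.800000, DF = 0.980873, PV = 3.727317
  t = 1.0000: CF_t = 3.800000, DF = 0.962112, PV = 3.656025
  t = 1.5000: CF_t = 3.800000, DF = 0.943709, PV = 3.586096
  t = 2.0000: CF_t = 3.800000, DF = 0.925659, PV = 3.517505
  t = 2.5000: CF_t = 3.800000, DF = 0.907954, PV = 3.450225
  t = 3.0000: CF_t = 3.800000, DF = 0.890588, PV = 3.384233
  t = 3.5000: CF_t = 3.800000, DF = 0.873553, PV = 3.319502
  t = 4.0000: CF_t = 3.800000, DF = 0.856845, PV = 3.256010
  t = 4.5000: CF_t = 3.800000, DF = 0.840456, PV = 3.193732
  t = 5.0000: CF_t = 103.800000, DF = 0.824380, PV = 85.570694
Price P = sum_t PV_t = 116.661339


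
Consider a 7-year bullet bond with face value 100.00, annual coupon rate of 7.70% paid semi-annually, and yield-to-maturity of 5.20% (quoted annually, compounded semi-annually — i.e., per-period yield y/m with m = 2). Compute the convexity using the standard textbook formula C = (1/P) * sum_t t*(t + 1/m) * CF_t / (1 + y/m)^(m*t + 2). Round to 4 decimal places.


Coupon per period c = face * coupon_rate / m = 3.850000
Periods per year m = 2; per-period yield y/m = 0.026000
Number of cashflows N = 14
Cashflows (t years, CF_t, discount factor 1/(1+y/m)^(m*t), PV):
  t = 0.5000: CF_t = 3.850000, DF = 0.974659, PV = 3.752437
  t = 1.0000: CF_t = 3.850000, DF = 0.949960, PV = 3.657346
  t = 1.5000: CF_t = 3.850000, DF = 0.925887, PV = 3.564664
  t = 2.0000: CF_t = 3.850000, DF = 0.902424, PV = 3.474332
  t = 2.5000: CF_t = 3.850000, DF = 0.879555, PV = 3.386288
  t = 3.0000: CF_t = 3.850000, DF = 0.857266, PV = 3.300476
  t = 3.5000: CF_t = 3.850000, DF = 0.835542, PV = 3.216838
  t = 4.0000: CF_t = 3.850000, DF = 0.814369, PV = 3.135320
  t = 4.5000: CF_t = 3.850000, DF = 0.793732, PV = 3.055867
  t = 5.0000: CF_t = 3.850000, DF = 0.773618, PV = 2.978428
  t = 5.5000: CF_t = 3.850000, DF = 0.754013, PV = 2.902951
  t = 6.0000: CF_t = 3.850000, DF = 0.734906, PV = 2.829387
  t = 6.5000: CF_t = 3.850000, DF = 0.716282, PV = 2.757687
  t = 7.0000: CF_t = 103.850000, DF = 0.698131, PV = 72.500909
Price P = sum_t PV_t = 114.512931
Convexity numerator sum_t t*(t + 1/m) * CF_t / (1+y/m)^(m*t + 2):
  t = 0.5000: term = 1.782332
  t = 1.0000: term = 5.211498
  t = 1.5000: term = 10.158865
  t = 2.0000: term = 16.502379
  t = 2.5000: term = 24.126286
  t = 3.0000: term = 32.920858
  t = 3.5000: term = 42.782141
  t = 4.0000: term = 53.611706
  t = 4.5000: term = 65.316406
  t = 5.0000: term = 77.808151
  t = 5.5000: term = 91.003685
  t = 6.0000: term = 104.824376
  t = 6.5000: term = 119.196009
  t = 7.0000: term = 3615.830234
Convexity = (1/P) * sum = 4261.074926 / 114.512931 = 37.210426

Answer: Convexity = 37.2104


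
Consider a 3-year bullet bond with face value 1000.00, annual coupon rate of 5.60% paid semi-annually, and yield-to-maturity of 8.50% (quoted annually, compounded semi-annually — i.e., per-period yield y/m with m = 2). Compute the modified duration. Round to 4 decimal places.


Answer: Modified duration = 2.6797

Derivation:
Coupon per period c = face * coupon_rate / m = 28.000000
Periods per year m = 2; per-period yield y/m = 0.042500
Number of cashflows N = 6
Cashflows (t years, CF_t, discount factor 1/(1+y/m)^(m*t), PV):
  t = 0.5000: CF_t = 28.000000, DF = 0.959233, PV = 26.858513
  t = 1.0000: CF_t = 28.000000, DF = 0.920127, PV = 25.763562
  t = 1.5000: CF_t = 28.000000, DF = 0.882616, PV = 24.713249
  t = 2.0000: CF_t = 28.000000, DF = 0.846634, PV = 23.705754
  t = 2.5000: CF_t = 28.000000, DF = 0.812119, PV = 22.739333
  t = 3.0000: CF_t = 1028.000000, DF = 0.779011, PV = 800.823360
Price P = sum_t PV_t = 924.603770
First compute Macaulay numerator sum_t t * PV_t:
  t * PV_t at t = 0.5000: 13.429257
  t * PV_t at t = 1.0000: 25.763562
  t * PV_t at t = 1.5000: 37.069873
  t * PV_t at t = 2.0000: 47.411508
  t * PV_t at t = 2.5000: 56.848331
  t * PV_t at t = 3.0000: 2402.470079
Macaulay duration D = 2582.992610 / 924.603770 = 2.793621
Modified duration = D / (1 + y/m) = 2.793621 / (1 + 0.042500) = 2.679732


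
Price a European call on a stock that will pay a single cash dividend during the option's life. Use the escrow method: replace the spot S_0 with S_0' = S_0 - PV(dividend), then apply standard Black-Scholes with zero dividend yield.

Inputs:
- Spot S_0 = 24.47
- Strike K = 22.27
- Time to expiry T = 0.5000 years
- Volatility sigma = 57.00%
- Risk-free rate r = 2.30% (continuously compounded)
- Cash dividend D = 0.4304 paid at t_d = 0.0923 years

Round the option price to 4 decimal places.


Answer: Price = 4.7765

Derivation:
PV(D) = D * exp(-r * t_d) = 0.4304 * 0.99787935 = 0.42948727
S_0' = S_0 - PV(D) = 24.4700 - 0.42948727 = 24.04051273
d1 = (ln(S_0'/K) + (r + sigma^2/2)*T) / (sigma*sqrt(T)) = 0.41986005
d2 = d1 - sigma*sqrt(T) = 0.01680918
exp(-rT) = 0.98856587
N(d1) = 0.66270615; N(d2) = 0.50670558
C = S_0' * N(d1) - K * exp(-rT) * N(d2) = 24.04051273 * 0.66270615 - 22.2700 * 0.98856587 * 0.50670558 = 4.7765


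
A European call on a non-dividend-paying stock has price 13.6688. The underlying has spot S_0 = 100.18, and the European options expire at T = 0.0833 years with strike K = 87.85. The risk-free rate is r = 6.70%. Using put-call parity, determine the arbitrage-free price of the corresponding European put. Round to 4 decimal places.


Put-call parity: C - P = S_0 * exp(-qT) - K * exp(-rT).
S_0 * exp(-qT) = 100.1800 * 1.00000000 = 100.18000000
K * exp(-rT) = 87.8500 * 0.99443445 = 87.36106603
P = C - S*exp(-qT) + K*exp(-rT)
P = 13.6688 - 100.18000000 + 87.36106603 = 0.8499

Answer: Put price = 0.8499


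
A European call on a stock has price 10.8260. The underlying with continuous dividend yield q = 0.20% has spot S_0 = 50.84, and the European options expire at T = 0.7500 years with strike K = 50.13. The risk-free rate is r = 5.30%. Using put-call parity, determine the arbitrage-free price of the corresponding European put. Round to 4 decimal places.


Put-call parity: C - P = S_0 * exp(-qT) - K * exp(-rT).
S_0 * exp(-qT) = 50.8400 * 0.99850112 = 50.76379717
K * exp(-rT) = 50.1300 * 0.96102967 = 48.17641718
P = C - S*exp(-qT) + K*exp(-rT)
P = 10.8260 - 50.76379717 + 48.17641718 = 8.2386

Answer: Put price = 8.2386


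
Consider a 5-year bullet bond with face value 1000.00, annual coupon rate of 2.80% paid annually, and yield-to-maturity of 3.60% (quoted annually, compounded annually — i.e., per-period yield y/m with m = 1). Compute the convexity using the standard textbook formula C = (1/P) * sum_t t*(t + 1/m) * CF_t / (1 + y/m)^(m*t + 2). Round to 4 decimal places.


Coupon per period c = face * coupon_rate / m = 28.000000
Periods per year m = 1; per-period yield y/m = 0.036000
Number of cashflows N = 5
Cashflows (t years, CF_t, discount factor 1/(1+y/m)^(m*t), PV):
  t = 1.0000: CF_t = 28.000000, DF = 0.965251, PV = 27.027027
  t = 2.0000: CF_t = 28.000000, DF = 0.931709, PV = 26.087864
  t = 3.0000: CF_t = 28.000000, DF = 0.899333, PV = 25.181336
  t = 4.0000: CF_t = 28.000000, DF = 0.868082, PV = 24.306309
  t = 5.0000: CF_t = 1028.000000, DF = 0.837917, PV = 861.379115
Price P = sum_t PV_t = 963.981650
Convexity numerator sum_t t*(t + 1/m) * CF_t / (1+y/m)^(m*t + 2):
  t = 1.0000: term = 50.362672
  t = 2.0000: term = 145.837852
  t = 3.0000: term = 281.540255
  t = 4.0000: term = 452.928339
  t = 5.0000: term = 24076.651220
Convexity = (1/P) * sum = 25007.320338 / 963.981650 = 25.941697

Answer: Convexity = 25.9417


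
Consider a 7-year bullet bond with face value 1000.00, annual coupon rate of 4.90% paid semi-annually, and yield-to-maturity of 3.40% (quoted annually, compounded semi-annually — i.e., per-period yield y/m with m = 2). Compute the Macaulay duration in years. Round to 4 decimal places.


Answer: Macaulay duration = 6.0610 years

Derivation:
Coupon per period c = face * coupon_rate / m = 24.500000
Periods per year m = 2; per-period yield y/m = 0.017000
Number of cashflows N = 14
Cashflows (t years, CF_t, discount factor 1/(1+y/m)^(m*t), PV):
  t = 0.5000: CF_t = 24.500000, DF = 0.983284, PV = 24.090462
  t = 1.0000: CF_t = 24.500000, DF = 0.966848, PV = 23.687770
  t = 1.5000: CF_t = 24.500000, DF = 0.950686, PV = 23.291809
  t = 2.0000: CF_t = 24.500000, DF = 0.934795, PV = 22.902467
  t = 2.5000: CF_t = 24.500000, DF = 0.919169, PV = 22.519634
  t = 3.0000: CF_t = 24.500000, DF = 0.903804, PV = 22.143199
  t = 3.5000: CF_t = 24.500000, DF = 0.888696, PV = 21.773057
  t = 4.0000: CF_t = 24.500000, DF = 0.873841, PV = 21.409102
  t = 4.5000: CF_t = 24.500000, DF = 0.859234, PV = 21.051232
  t = 5.0000: CF_t = 24.500000, DF = 0.844871, PV = 20.699343
  t = 5.5000: CF_t = 24.500000, DF = 0.830748, PV = 20.353336
  t = 6.0000: CF_t = 24.500000, DF = 0.816862, PV = 20.013113
  t = 6.5000: CF_t = 24.500000, DF = 0.803207, PV = 19.678577
  t = 7.0000: CF_t = 1024.500000, DF = 0.789781, PV = 809.130593
Price P = sum_t PV_t = 1092.743695
Macaulay numerator sum_t t * PV_t:
  t * PV_t at t = 0.5000: 12.045231
  t * PV_t at t = 1.0000: 23.687770
  t * PV_t at t = 1.5000: 34.937714
  t * PV_t at t = 2.0000: 45.804935
  t * PV_t at t = 2.5000: 56.299084
  t * PV_t at t = 3.0000: 66.429598
  t * PV_t at t = 3.5000: 76.205700
  t * PV_t at t = 4.0000: 85.636410
  t * PV_t at t = 4.5000: 94.730542
  t * PV_t at t = 5.0000: 103.496714
  t * PV_t at t = 5.5000: 111.943348
  t * PV_t at t = 6.0000: 120.078678
  t * PV_t at t = 6.5000: 127.910752
  t * PV_t at t = 7.0000: 5663.914148
Macaulay duration D = (sum_t t * PV_t) / P = 6623.120624 / 1092.743695 = 6.061001


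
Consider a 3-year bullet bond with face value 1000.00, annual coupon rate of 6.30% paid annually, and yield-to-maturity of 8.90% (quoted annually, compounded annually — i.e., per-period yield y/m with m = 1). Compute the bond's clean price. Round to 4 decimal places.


Coupon per period c = face * coupon_rate / m = 63.000000
Periods per year m = 1; per-period yield y/m = 0.089000
Number of cashflows N = 3
Cashflows (t years, CF_t, discount factor 1/(1+y/m)^(m*t), PV):
  t = 1.0000: CF_t = 63.000000, DF = 0.918274, PV = 57.851240
  t = 2.0000: CF_t = 63.000000, DF = 0.843226, PV = 53.123269
  t = 3.0000: CF_t = 1063.000000, DF = 0.774313, PV = 823.094359
Price P = sum_t PV_t = 934.068867

Answer: Price = 934.0689


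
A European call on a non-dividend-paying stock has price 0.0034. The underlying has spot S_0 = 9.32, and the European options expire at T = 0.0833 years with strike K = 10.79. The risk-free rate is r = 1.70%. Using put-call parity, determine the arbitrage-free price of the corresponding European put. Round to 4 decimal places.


Answer: Put price = 1.4581

Derivation:
Put-call parity: C - P = S_0 * exp(-qT) - K * exp(-rT).
S_0 * exp(-qT) = 9.3200 * 1.00000000 = 9.32000000
K * exp(-rT) = 10.7900 * 0.99858490 = 10.77473109
P = C - S*exp(-qT) + K*exp(-rT)
P = 0.0034 - 9.32000000 + 10.77473109 = 1.4581


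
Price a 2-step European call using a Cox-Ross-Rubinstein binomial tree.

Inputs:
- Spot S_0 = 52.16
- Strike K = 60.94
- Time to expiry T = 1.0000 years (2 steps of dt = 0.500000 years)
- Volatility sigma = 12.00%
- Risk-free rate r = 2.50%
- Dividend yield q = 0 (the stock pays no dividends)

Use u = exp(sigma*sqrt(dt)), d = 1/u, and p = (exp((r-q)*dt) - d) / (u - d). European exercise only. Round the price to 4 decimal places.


Answer: Price = V(0,0) = 0.2585

Derivation:
dt = T/N = 0.500000
u = exp(sigma*sqrt(dt)) = 1.088557; d = 1/u = 0.918647
p = (exp((r-q)*dt) - d) / (u - d) = 0.552830
Discount per step: exp(-r*dt) = 0.987578
Stock lattice S(k, i) with i counting down-moves:
  k=0: S(0,0) = 52.1600
  k=1: S(1,0) = 56.7791; S(1,1) = 47.9167
  k=2: S(2,0) = 61.8073; S(2,1) = 52.1600; S(2,2) = 44.0185
Terminal payoffs V(N, i) = max(S_T - K, 0):
  V(2,0) = 0.867304; V(2,1) = 0.000000; V(2,2) = 0.000000
Backward induction: V(k, i) = exp(-r*dt) * [p * V(k+1, i) + (1-p) * V(k+1, i+1)].
  V(1,0) = exp(-r*dt) * [p*0.867304 + (1-p)*0.000000] = 0.473515
  V(1,1) = exp(-r*dt) * [p*0.000000 + (1-p)*0.000000] = 0.000000
  V(0,0) = exp(-r*dt) * [p*0.473515 + (1-p)*0.000000] = 0.258522


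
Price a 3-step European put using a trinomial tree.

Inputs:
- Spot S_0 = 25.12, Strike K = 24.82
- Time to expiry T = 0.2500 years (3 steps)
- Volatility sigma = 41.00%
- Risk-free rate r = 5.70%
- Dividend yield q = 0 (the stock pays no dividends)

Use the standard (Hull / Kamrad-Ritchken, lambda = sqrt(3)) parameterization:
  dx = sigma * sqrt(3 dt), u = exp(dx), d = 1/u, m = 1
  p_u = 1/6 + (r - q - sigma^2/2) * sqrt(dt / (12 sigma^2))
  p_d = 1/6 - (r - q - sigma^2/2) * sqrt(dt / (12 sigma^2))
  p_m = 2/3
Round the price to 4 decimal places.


dt = T/N = 0.083333; dx = sigma*sqrt(3*dt) = 0.205000
u = exp(dx) = 1.227525; d = 1/u = 0.814647
p_u = 0.161169, p_m = 0.666667, p_d = 0.172165
Discount per step: exp(-r*dt) = 0.995261
Stock lattice S(k, j) with j the centered position index:
  k=0: S(0,+0) = 25.1200
  k=1: S(1,-1) = 20.4639; S(1,+0) = 25.1200; S(1,+1) = 30.8354
  k=2: S(2,-2) = 16.6709; S(2,-1) = 20.4639; S(2,+0) = 25.1200; S(2,+1) = 30.8354; S(2,+2) = 37.8513
  k=3: S(3,-3) = 13.5809; S(3,-2) = 16.6709; S(3,-1) = 20.4639; S(3,+0) = 25.1200; S(3,+1) = 30.8354; S(3,+2) = 37.8513; S(3,+3) = 46.4634
Terminal payoffs V(N, j) = max(K - S_T, 0):
  V(3,-3) = 11.239101; V(3,-2) = 8.149106; V(3,-1) = 4.356059; V(3,+0) = 0.000000; V(3,+1) = 0.000000; V(3,+2) = 0.000000; V(3,+3) = 0.000000
Backward induction: V(k, j) = exp(-r*dt) * [p_u * V(k+1, j+1) + p_m * V(k+1, j) + p_d * V(k+1, j-1)]
  V(2,-2) = exp(-r*dt) * [p_u*4.356059 + p_m*8.149106 + p_d*11.239101] = 8.031533
  V(2,-1) = exp(-r*dt) * [p_u*0.000000 + p_m*4.356059 + p_d*8.149106] = 4.286618
  V(2,+0) = exp(-r*dt) * [p_u*0.000000 + p_m*0.000000 + p_d*4.356059] = 0.746406
  V(2,+1) = exp(-r*dt) * [p_u*0.000000 + p_m*0.000000 + p_d*0.000000] = 0.000000
  V(2,+2) = exp(-r*dt) * [p_u*0.000000 + p_m*0.000000 + p_d*0.000000] = 0.000000
  V(1,-1) = exp(-r*dt) * [p_u*0.746406 + p_m*4.286618 + p_d*8.031533] = 4.340123
  V(1,+0) = exp(-r*dt) * [p_u*0.000000 + p_m*0.746406 + p_d*4.286618] = 1.229752
  V(1,+1) = exp(-r*dt) * [p_u*0.000000 + p_m*0.000000 + p_d*0.746406] = 0.127896
  V(0,+0) = exp(-r*dt) * [p_u*0.127896 + p_m*1.229752 + p_d*4.340123] = 1.580140

Answer: Price = V(0,0) = 1.5801


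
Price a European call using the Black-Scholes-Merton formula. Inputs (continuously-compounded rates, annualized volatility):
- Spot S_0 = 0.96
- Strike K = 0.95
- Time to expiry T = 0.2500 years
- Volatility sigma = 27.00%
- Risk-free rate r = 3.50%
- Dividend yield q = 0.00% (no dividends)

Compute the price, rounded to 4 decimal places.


d1 = (ln(S/K) + (r - q + 0.5*sigma^2) * T) / (sigma * sqrt(T)) = 0.20988000
d2 = d1 - sigma * sqrt(T) = 0.07488000
exp(-rT) = 0.99128817; exp(-qT) = 1.00000000
C = S_0 * exp(-qT) * N(d1) - K * exp(-rT) * N(d2)
N(d1) = 0.58311933; N(d2) = 0.52984490
C = 0.9600 * 1.00000000 * 0.58311933 - 0.9500 * 0.99128817 * 0.52984490 = 0.0608

Answer: Price = 0.0608


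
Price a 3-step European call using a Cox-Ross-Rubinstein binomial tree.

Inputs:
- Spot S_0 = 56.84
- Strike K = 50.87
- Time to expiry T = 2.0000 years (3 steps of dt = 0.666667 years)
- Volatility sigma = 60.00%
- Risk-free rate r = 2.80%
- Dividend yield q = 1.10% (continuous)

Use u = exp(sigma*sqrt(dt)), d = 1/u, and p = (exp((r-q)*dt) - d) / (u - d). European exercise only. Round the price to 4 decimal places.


dt = T/N = 0.666667
u = exp(sigma*sqrt(dt)) = 1.632150; d = 1/u = 0.612689
p = (exp((r-q)*dt) - d) / (u - d) = 0.391098
Discount per step: exp(-r*dt) = 0.981506
Stock lattice S(k, i) with i counting down-moves:
  k=0: S(0,0) = 56.8400
  k=1: S(1,0) = 92.7714; S(1,1) = 34.8252
  k=2: S(2,0) = 151.4168; S(2,1) = 56.8400; S(2,2) = 21.3370
  k=3: S(3,0) = 247.1349; S(3,1) = 92.7714; S(3,2) = 34.8252; S(3,3) = 13.0730
Terminal payoffs V(N, i) = max(S_T - K, 0):
  V(3,0) = 196.264852; V(3,1) = 41.901386; V(3,2) = 0.000000; V(3,3) = 0.000000
Backward induction: V(k, i) = exp(-r*dt) * [p * V(k+1, i) + (1-p) * V(k+1, i+1)].
  V(2,0) = exp(-r*dt) * [p*196.264852 + (1-p)*41.901386] = 100.381222
  V(2,1) = exp(-r*dt) * [p*41.901386 + (1-p)*0.000000] = 16.084478
  V(2,2) = exp(-r*dt) * [p*0.000000 + (1-p)*0.000000] = 0.000000
  V(1,0) = exp(-r*dt) * [p*100.381222 + (1-p)*16.084478] = 48.145594
  V(1,1) = exp(-r*dt) * [p*16.084478 + (1-p)*0.000000] = 6.174269
  V(0,0) = exp(-r*dt) * [p*48.145594 + (1-p)*6.174269] = 22.171410

Answer: Price = V(0,0) = 22.1714


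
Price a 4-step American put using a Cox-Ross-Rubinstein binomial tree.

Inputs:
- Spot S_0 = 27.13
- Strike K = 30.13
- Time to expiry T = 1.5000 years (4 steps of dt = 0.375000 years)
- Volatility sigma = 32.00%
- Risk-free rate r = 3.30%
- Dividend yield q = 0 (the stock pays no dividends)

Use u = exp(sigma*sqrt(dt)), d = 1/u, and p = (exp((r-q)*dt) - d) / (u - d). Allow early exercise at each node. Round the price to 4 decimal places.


dt = T/N = 0.375000
u = exp(sigma*sqrt(dt)) = 1.216477; d = 1/u = 0.822046
p = (exp((r-q)*dt) - d) / (u - d) = 0.482736
Discount per step: exp(-r*dt) = 0.987701
Stock lattice S(k, i) with i counting down-moves:
  k=0: S(0,0) = 27.1300
  k=1: S(1,0) = 33.0030; S(1,1) = 22.3021
  k=2: S(2,0) = 40.1474; S(2,1) = 27.1300; S(2,2) = 18.3333
  k=3: S(3,0) = 48.8384; S(3,1) = 33.0030; S(3,2) = 22.3021; S(3,3) = 15.0709
  k=4: S(4,0) = 59.4108; S(4,1) = 40.1474; S(4,2) = 27.1300; S(4,3) = 18.3333; S(4,4) = 12.3889
Terminal payoffs V(N, i) = max(K - S_T, 0):
  V(4,0) = 0.000000; V(4,1) = 0.000000; V(4,2) = 3.000000; V(4,3) = 11.796651; V(4,4) = 17.741069
Backward induction: V(k, i) = exp(-r*dt) * [p * V(k+1, i) + (1-p) * V(k+1, i+1)]; then take max(V_cont, immediate exercise) for American.
  V(3,0) = exp(-r*dt) * [p*0.000000 + (1-p)*0.000000] = 0.000000; exercise = 0.000000; V(3,0) = max -> 0.000000
  V(3,1) = exp(-r*dt) * [p*0.000000 + (1-p)*3.000000] = 1.532708; exercise = 0.000000; V(3,1) = max -> 1.532708
  V(3,2) = exp(-r*dt) * [p*3.000000 + (1-p)*11.796651] = 7.457337; exercise = 7.827898; V(3,2) = max -> 7.827898
  V(3,3) = exp(-r*dt) * [p*11.796651 + (1-p)*17.741069] = 14.688586; exercise = 15.059147; V(3,3) = max -> 15.059147
  V(2,0) = exp(-r*dt) * [p*0.000000 + (1-p)*1.532708] = 0.783065; exercise = 0.000000; V(2,0) = max -> 0.783065
  V(2,1) = exp(-r*dt) * [p*1.532708 + (1-p)*7.827898] = 4.730087; exercise = 3.000000; V(2,1) = max -> 4.730087
  V(2,2) = exp(-r*dt) * [p*7.827898 + (1-p)*15.059147] = 11.426090; exercise = 11.796651; V(2,2) = max -> 11.796651
  V(1,0) = exp(-r*dt) * [p*0.783065 + (1-p)*4.730087] = 2.789979; exercise = 0.000000; V(1,0) = max -> 2.789979
  V(1,1) = exp(-r*dt) * [p*4.730087 + (1-p)*11.796651] = 8.282240; exercise = 7.827898; V(1,1) = max -> 8.282240
  V(0,0) = exp(-r*dt) * [p*2.789979 + (1-p)*8.282240] = 5.561676; exercise = 3.000000; V(0,0) = max -> 5.561676

Answer: Price = V(0,0) = 5.5617


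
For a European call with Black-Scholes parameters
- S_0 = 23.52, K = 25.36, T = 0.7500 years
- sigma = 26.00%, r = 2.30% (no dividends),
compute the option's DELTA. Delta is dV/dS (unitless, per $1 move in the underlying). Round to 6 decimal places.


Answer: Delta = 0.442228

Derivation:
d1 = -0.1453235329; d2 = -0.3704901379
phi(d1) = 0.3947518269; exp(-qT) = 1.0000000000; exp(-rT) = 0.9828979294
N(d1) = 0.4422277177
Delta = exp(-qT) * N(d1) = 1.0000000000 * 0.4422277177 = 0.442228


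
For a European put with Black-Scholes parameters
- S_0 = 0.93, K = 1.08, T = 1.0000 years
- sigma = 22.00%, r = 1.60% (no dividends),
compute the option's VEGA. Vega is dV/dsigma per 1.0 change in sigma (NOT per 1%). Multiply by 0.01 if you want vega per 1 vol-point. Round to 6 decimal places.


Answer: Vega = 0.327917

Derivation:
d1 = -0.4969624271; d2 = -0.7169624271
phi(d1) = 0.3525988184; exp(-qT) = 1.0000000000; exp(-rT) = 0.9841273201
Vega = S * exp(-qT) * phi(d1) * sqrt(T) = 0.9300 * 1.0000000000 * 0.3525988184 * 1.0000000000 = 0.327917


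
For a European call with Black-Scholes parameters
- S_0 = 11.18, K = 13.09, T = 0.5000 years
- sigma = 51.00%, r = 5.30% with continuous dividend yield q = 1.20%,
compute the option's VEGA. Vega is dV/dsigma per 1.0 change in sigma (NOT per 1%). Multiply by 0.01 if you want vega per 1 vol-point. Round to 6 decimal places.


d1 = -0.2002002652; d2 = -0.5608247236
phi(d1) = 0.3910270240; exp(-qT) = 0.9940179641; exp(-rT) = 0.9738480438
Vega = S * exp(-qT) * phi(d1) * sqrt(T) = 11.1800 * 0.9940179641 * 0.3910270240 * 0.7071067812 = 3.072754

Answer: Vega = 3.072754


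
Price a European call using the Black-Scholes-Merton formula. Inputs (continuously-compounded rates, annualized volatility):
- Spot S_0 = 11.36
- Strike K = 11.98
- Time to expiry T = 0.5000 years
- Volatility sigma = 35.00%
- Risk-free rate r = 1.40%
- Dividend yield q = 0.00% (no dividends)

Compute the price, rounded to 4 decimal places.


d1 = (ln(S/K) + (r - q + 0.5*sigma^2) * T) / (sigma * sqrt(T)) = -0.06269079
d2 = d1 - sigma * sqrt(T) = -0.31017817
exp(-rT) = 0.99302444; exp(-qT) = 1.00000000
C = S_0 * exp(-qT) * N(d1) - K * exp(-rT) * N(d2)
N(d1) = 0.47500637; N(d2) = 0.37821274
C = 11.3600 * 1.00000000 * 0.47500637 - 11.9800 * 0.99302444 * 0.37821274 = 0.8967

Answer: Price = 0.8967


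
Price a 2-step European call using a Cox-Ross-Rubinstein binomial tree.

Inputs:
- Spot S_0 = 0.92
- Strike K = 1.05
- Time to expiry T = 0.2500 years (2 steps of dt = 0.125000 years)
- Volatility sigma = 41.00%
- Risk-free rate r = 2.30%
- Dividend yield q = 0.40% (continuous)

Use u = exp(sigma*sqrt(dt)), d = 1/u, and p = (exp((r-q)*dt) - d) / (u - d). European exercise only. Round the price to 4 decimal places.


dt = T/N = 0.125000
u = exp(sigma*sqrt(dt)) = 1.155990; d = 1/u = 0.865060
p = (exp((r-q)*dt) - d) / (u - d) = 0.471997
Discount per step: exp(-r*dt) = 0.997129
Stock lattice S(k, i) with i counting down-moves:
  k=0: S(0,0) = 0.9200
  k=1: S(1,0) = 1.0635; S(1,1) = 0.7959
  k=2: S(2,0) = 1.2294; S(2,1) = 0.9200; S(2,2) = 0.6885
Terminal payoffs V(N, i) = max(S_T - K, 0):
  V(2,0) = 0.179407; V(2,1) = 0.000000; V(2,2) = 0.000000
Backward induction: V(k, i) = exp(-r*dt) * [p * V(k+1, i) + (1-p) * V(k+1, i+1)].
  V(1,0) = exp(-r*dt) * [p*0.179407 + (1-p)*0.000000] = 0.084437
  V(1,1) = exp(-r*dt) * [p*0.000000 + (1-p)*0.000000] = 0.000000
  V(0,0) = exp(-r*dt) * [p*0.084437 + (1-p)*0.000000] = 0.039739

Answer: Price = V(0,0) = 0.0397


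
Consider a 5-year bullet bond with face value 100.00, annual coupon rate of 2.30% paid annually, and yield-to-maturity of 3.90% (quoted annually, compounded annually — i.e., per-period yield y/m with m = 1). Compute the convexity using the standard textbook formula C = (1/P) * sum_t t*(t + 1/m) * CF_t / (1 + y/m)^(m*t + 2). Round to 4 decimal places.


Answer: Convexity = 26.0966

Derivation:
Coupon per period c = face * coupon_rate / m = 2.300000
Periods per year m = 1; per-period yield y/m = 0.039000
Number of cashflows N = 5
Cashflows (t years, CF_t, discount factor 1/(1+y/m)^(m*t), PV):
  t = 1.0000: CF_t = 2.300000, DF = 0.962464, PV = 2.213667
  t = 2.0000: CF_t = 2.300000, DF = 0.926337, PV = 2.130575
  t = 3.0000: CF_t = 2.300000, DF = 0.891566, PV = 2.050601
  t = 4.0000: CF_t = 2.300000, DF = 0.858100, PV = 1.973630
  t = 5.0000: CF_t = 102.300000, DF = 0.825890, PV = 84.488558
Price P = sum_t PV_t = 92.857030
Convexity numerator sum_t t*(t + 1/m) * CF_t / (1+y/m)^(m*t + 2):
  t = 1.0000: term = 4.101202
  t = 2.0000: term = 11.841777
  t = 3.0000: term = 22.794567
  t = 4.0000: term = 36.564913
  t = 5.0000: term = 2347.945736
Convexity = (1/P) * sum = 2423.248195 / 92.857030 = 26.096551


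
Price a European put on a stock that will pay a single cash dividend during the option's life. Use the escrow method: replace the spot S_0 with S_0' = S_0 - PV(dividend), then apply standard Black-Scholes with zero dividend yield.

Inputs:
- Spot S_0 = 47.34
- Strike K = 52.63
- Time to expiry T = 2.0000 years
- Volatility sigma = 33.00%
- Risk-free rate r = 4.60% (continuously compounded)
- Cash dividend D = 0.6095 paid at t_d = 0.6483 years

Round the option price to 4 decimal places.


Answer: Price = 9.3829

Derivation:
PV(D) = D * exp(-r * t_d) = 0.6095 * 0.97061848 = 0.59159196
S_0' = S_0 - PV(D) = 47.3400 - 0.59159196 = 46.74840804
d1 = (ln(S_0'/K) + (r + sigma^2/2)*T) / (sigma*sqrt(T)) = 0.17654936
d2 = d1 - sigma*sqrt(T) = -0.29014112
exp(-rT) = 0.91210515
N(-d1) = 0.42993119; N(-d2) = 0.61414586
P = K * exp(-rT) * N(-d2) - S_0' * N(-d1) = 52.6300 * 0.91210515 * 0.61414586 - 46.74840804 * 0.42993119 = 9.3829


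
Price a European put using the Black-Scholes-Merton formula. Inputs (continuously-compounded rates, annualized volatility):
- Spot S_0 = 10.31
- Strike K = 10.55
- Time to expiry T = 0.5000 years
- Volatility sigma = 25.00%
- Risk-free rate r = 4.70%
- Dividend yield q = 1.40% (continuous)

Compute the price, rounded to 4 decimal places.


d1 = (ln(S/K) + (r - q + 0.5*sigma^2) * T) / (sigma * sqrt(T)) = 0.05155339
d2 = d1 - sigma * sqrt(T) = -0.12522330
exp(-rT) = 0.97677397; exp(-qT) = 0.99302444
P = K * exp(-rT) * N(-d2) - S_0 * exp(-qT) * N(-d1)
N(-d1) = 0.47944228; N(-d2) = 0.54982662
P = 10.5500 * 0.97677397 * 0.54982662 - 10.3100 * 0.99302444 * 0.47944228 = 0.7574

Answer: Price = 0.7574


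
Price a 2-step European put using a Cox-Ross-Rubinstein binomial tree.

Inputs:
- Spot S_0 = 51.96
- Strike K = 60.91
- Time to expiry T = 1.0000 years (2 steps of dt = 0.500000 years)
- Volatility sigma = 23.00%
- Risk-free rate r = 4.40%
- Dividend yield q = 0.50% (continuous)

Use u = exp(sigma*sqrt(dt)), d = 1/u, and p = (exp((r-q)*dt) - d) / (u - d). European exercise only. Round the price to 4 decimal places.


dt = T/N = 0.500000
u = exp(sigma*sqrt(dt)) = 1.176607; d = 1/u = 0.849902
p = (exp((r-q)*dt) - d) / (u - d) = 0.519703
Discount per step: exp(-r*dt) = 0.978240
Stock lattice S(k, i) with i counting down-moves:
  k=0: S(0,0) = 51.9600
  k=1: S(1,0) = 61.1365; S(1,1) = 44.1609
  k=2: S(2,0) = 71.9336; S(2,1) = 51.9600; S(2,2) = 37.5324
Terminal payoffs V(N, i) = max(K - S_T, 0):
  V(2,0) = 0.000000; V(2,1) = 8.950000; V(2,2) = 23.377581
Backward induction: V(k, i) = exp(-r*dt) * [p * V(k+1, i) + (1-p) * V(k+1, i+1)].
  V(1,0) = exp(-r*dt) * [p*0.000000 + (1-p)*8.950000] = 4.205117
  V(1,1) = exp(-r*dt) * [p*8.950000 + (1-p)*23.377581] = 15.533984
  V(0,0) = exp(-r*dt) * [p*4.205117 + (1-p)*15.533984] = 9.436431

Answer: Price = V(0,0) = 9.4364


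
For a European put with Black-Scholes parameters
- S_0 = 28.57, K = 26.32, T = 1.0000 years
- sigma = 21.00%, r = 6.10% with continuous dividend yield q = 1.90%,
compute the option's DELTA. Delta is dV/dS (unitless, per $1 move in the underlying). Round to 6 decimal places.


d1 = 0.6956100466; d2 = 0.4856100466
phi(d1) = 0.3132119373; exp(-qT) = 0.9811793622; exp(-rT) = 0.9408232398
N(-d1) = 0.2433365364
Delta = -exp(-qT) * N(-d1) = -0.9811793622 * 0.2433365364 = -0.238757

Answer: Delta = -0.238757


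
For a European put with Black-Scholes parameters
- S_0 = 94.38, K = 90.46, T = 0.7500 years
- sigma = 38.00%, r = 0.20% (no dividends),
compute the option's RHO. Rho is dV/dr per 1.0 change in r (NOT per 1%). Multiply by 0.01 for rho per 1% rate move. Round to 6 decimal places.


Answer: Rho = -34.711516

Derivation:
d1 = 0.2980082212; d2 = -0.0310814322
phi(d1) = 0.3816150186; exp(-qT) = 1.0000000000; exp(-rT) = 0.9985011244
N(-d2) = 0.5123977013
Rho = -K*T*exp(-rT)*N(-d2) = -90.4600 * 0.7500 * 0.9985011244 * 0.5123977013 = -34.711516


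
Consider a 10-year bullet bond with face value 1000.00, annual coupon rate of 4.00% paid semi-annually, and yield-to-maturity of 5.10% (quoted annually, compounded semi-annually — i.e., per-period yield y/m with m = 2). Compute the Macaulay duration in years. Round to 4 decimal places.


Answer: Macaulay duration = 8.2471 years

Derivation:
Coupon per period c = face * coupon_rate / m = 20.000000
Periods per year m = 2; per-period yield y/m = 0.025500
Number of cashflows N = 20
Cashflows (t years, CF_t, discount factor 1/(1+y/m)^(m*t), PV):
  t = 0.5000: CF_t = 20.000000, DF = 0.975134, PV = 19.502682
  t = 1.0000: CF_t = 20.000000, DF = 0.950886, PV = 19.017730
  t = 1.5000: CF_t = 20.000000, DF = 0.927242, PV = 18.544836
  t = 2.0000: CF_t = 20.000000, DF = 0.904185, PV = 18.083702
  t = 2.5000: CF_t = 20.000000, DF = 0.881702, PV = 17.634034
  t = 3.0000: CF_t = 20.000000, DF = 0.859777, PV = 17.195547
  t = 3.5000: CF_t = 20.000000, DF = 0.838398, PV = 16.767964
  t = 4.0000: CF_t = 20.000000, DF = 0.817551, PV = 16.351014
  t = 4.5000: CF_t = 20.000000, DF = 0.797222, PV = 15.944431
  t = 5.0000: CF_t = 20.000000, DF = 0.777398, PV = 15.547958
  t = 5.5000: CF_t = 20.000000, DF = 0.758067, PV = 15.161343
  t = 6.0000: CF_t = 20.000000, DF = 0.739217, PV = 14.784343
  t = 6.5000: CF_t = 20.000000, DF = 0.720836, PV = 14.416716
  t = 7.0000: CF_t = 20.000000, DF = 0.702912, PV = 14.058231
  t = 7.5000: CF_t = 20.000000, DF = 0.685433, PV = 13.708661
  t = 8.0000: CF_t = 20.000000, DF = 0.668389, PV = 13.367782
  t = 8.5000: CF_t = 20.000000, DF = 0.651769, PV = 13.035380
  t = 9.0000: CF_t = 20.000000, DF = 0.635562, PV = 12.711243
  t = 9.5000: CF_t = 20.000000, DF = 0.619758, PV = 12.395167
  t = 10.0000: CF_t = 1020.000000, DF = 0.604347, PV = 616.434416
Price P = sum_t PV_t = 914.663179
Macaulay numerator sum_t t * PV_t:
  t * PV_t at t = 0.5000: 9.751341
  t * PV_t at t = 1.0000: 19.017730
  t * PV_t at t = 1.5000: 27.817254
  t * PV_t at t = 2.0000: 36.167404
  t * PV_t at t = 2.5000: 44.085085
  t * PV_t at t = 3.0000: 51.586642
  t * PV_t at t = 3.5000: 58.687875
  t * PV_t at t = 4.0000: 65.404054
  t * PV_t at t = 4.5000: 71.749937
  t * PV_t at t = 5.0000: 77.739788
  t * PV_t at t = 5.5000: 83.387389
  t * PV_t at t = 6.0000: 88.706056
  t * PV_t at t = 6.5000: 93.708656
  t * PV_t at t = 7.0000: 98.407620
  t * PV_t at t = 7.5000: 102.814955
  t * PV_t at t = 8.0000: 106.942257
  t * PV_t at t = 8.5000: 110.800730
  t * PV_t at t = 9.0000: 114.401190
  t * PV_t at t = 9.5000: 117.754082
  t * PV_t at t = 10.0000: 6164.344159
Macaulay duration D = (sum_t t * PV_t) / P = 7543.274205 / 914.663179 = 8.247051


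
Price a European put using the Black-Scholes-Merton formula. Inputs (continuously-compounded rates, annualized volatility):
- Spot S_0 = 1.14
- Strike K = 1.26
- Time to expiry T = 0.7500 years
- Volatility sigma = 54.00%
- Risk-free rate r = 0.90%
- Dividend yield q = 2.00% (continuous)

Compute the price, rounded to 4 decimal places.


d1 = (ln(S/K) + (r - q + 0.5*sigma^2) * T) / (sigma * sqrt(T)) = 0.00217371
d2 = d1 - sigma * sqrt(T) = -0.46548001
exp(-rT) = 0.99327273; exp(-qT) = 0.98511194
P = K * exp(-rT) * N(-d2) - S_0 * exp(-qT) * N(-d1)
N(-d1) = 0.49913282; N(-d2) = 0.67920613
P = 1.2600 * 0.99327273 * 0.67920613 - 1.1400 * 0.98511194 * 0.49913282 = 0.2895

Answer: Price = 0.2895


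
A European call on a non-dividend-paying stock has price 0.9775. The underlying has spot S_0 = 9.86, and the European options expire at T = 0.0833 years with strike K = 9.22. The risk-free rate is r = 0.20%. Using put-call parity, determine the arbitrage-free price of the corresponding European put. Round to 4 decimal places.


Put-call parity: C - P = S_0 * exp(-qT) - K * exp(-rT).
S_0 * exp(-qT) = 9.8600 * 1.00000000 = 9.86000000
K * exp(-rT) = 9.2200 * 0.99983341 = 9.21846408
P = C - S*exp(-qT) + K*exp(-rT)
P = 0.9775 - 9.86000000 + 9.21846408 = 0.3360

Answer: Put price = 0.3360


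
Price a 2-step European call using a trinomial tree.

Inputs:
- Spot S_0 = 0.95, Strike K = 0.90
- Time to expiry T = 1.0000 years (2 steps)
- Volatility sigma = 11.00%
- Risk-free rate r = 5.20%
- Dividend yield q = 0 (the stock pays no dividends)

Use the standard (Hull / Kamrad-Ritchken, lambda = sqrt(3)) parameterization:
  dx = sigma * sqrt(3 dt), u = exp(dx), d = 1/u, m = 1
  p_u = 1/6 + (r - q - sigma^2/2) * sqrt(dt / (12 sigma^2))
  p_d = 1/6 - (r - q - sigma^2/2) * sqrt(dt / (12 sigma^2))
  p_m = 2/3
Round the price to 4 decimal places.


dt = T/N = 0.500000; dx = sigma*sqrt(3*dt) = 0.134722
u = exp(dx) = 1.144219; d = 1/u = 0.873959
p_u = 0.251935, p_m = 0.666667, p_d = 0.081398
Discount per step: exp(-r*dt) = 0.974335
Stock lattice S(k, j) with j the centered position index:
  k=0: S(0,+0) = 0.9500
  k=1: S(1,-1) = 0.8303; S(1,+0) = 0.9500; S(1,+1) = 1.0870
  k=2: S(2,-2) = 0.7256; S(2,-1) = 0.8303; S(2,+0) = 0.9500; S(2,+1) = 1.0870; S(2,+2) = 1.2438
Terminal payoffs V(N, j) = max(S_T - K, 0):
  V(2,-2) = 0.000000; V(2,-1) = 0.000000; V(2,+0) = 0.050000; V(2,+1) = 0.187008; V(2,+2) = 0.343774
Backward induction: V(k, j) = exp(-r*dt) * [p_u * V(k+1, j+1) + p_m * V(k+1, j) + p_d * V(k+1, j-1)]
  V(1,-1) = exp(-r*dt) * [p_u*0.050000 + p_m*0.000000 + p_d*0.000000] = 0.012273
  V(1,+0) = exp(-r*dt) * [p_u*0.187008 + p_m*0.050000 + p_d*0.000000] = 0.078382
  V(1,+1) = exp(-r*dt) * [p_u*0.343774 + p_m*0.187008 + p_d*0.050000] = 0.209823
  V(0,+0) = exp(-r*dt) * [p_u*0.209823 + p_m*0.078382 + p_d*0.012273] = 0.103392

Answer: Price = V(0,0) = 0.1034


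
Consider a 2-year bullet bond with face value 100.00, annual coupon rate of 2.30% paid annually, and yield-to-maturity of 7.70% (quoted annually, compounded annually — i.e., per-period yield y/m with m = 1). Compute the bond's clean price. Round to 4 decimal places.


Answer: Price = 90.3306

Derivation:
Coupon per period c = face * coupon_rate / m = 2.300000
Periods per year m = 1; per-period yield y/m = 0.077000
Number of cashflows N = 2
Cashflows (t years, CF_t, discount factor 1/(1+y/m)^(m*t), PV):
  t = 1.0000: CF_t = 2.300000, DF = 0.928505, PV = 2.135562
  t = 2.0000: CF_t = 102.300000, DF = 0.862122, PV = 88.195053
Price P = sum_t PV_t = 90.330615


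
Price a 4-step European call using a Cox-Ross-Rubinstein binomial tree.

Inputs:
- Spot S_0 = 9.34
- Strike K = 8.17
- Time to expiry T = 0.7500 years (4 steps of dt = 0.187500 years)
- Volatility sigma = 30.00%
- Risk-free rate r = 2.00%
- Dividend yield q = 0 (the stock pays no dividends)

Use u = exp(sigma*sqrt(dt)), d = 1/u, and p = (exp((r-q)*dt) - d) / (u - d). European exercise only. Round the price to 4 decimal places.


Answer: Price = V(0,0) = 1.7324

Derivation:
dt = T/N = 0.187500
u = exp(sigma*sqrt(dt)) = 1.138719; d = 1/u = 0.878180
p = (exp((r-q)*dt) - d) / (u - d) = 0.481990
Discount per step: exp(-r*dt) = 0.996257
Stock lattice S(k, i) with i counting down-moves:
  k=0: S(0,0) = 9.3400
  k=1: S(1,0) = 10.6356; S(1,1) = 8.2022
  k=2: S(2,0) = 12.1110; S(2,1) = 9.3400; S(2,2) = 7.2030
  k=3: S(3,0) = 13.7910; S(3,1) = 10.6356; S(3,2) = 8.2022; S(3,3) = 6.3255
  k=4: S(4,0) = 15.7041; S(4,1) = 12.1110; S(4,2) = 9.3400; S(4,3) = 7.2030; S(4,4) = 5.5550
Terminal payoffs V(N, i) = max(S_T - K, 0):
  V(4,0) = 7.534095; V(4,1) = 3.940997; V(4,2) = 1.170000; V(4,3) = 0.000000; V(4,4) = 0.000000
Backward induction: V(k, i) = exp(-r*dt) * [p * V(k+1, i) + (1-p) * V(k+1, i+1)].
  V(3,0) = exp(-r*dt) * [p*7.534095 + (1-p)*3.940997] = 5.651601
  V(3,1) = exp(-r*dt) * [p*3.940997 + (1-p)*1.170000] = 2.496214
  V(3,2) = exp(-r*dt) * [p*1.170000 + (1-p)*0.000000] = 0.561817
  V(3,3) = exp(-r*dt) * [p*0.000000 + (1-p)*0.000000] = 0.000000
  V(2,0) = exp(-r*dt) * [p*5.651601 + (1-p)*2.496214] = 4.002043
  V(2,1) = exp(-r*dt) * [p*2.496214 + (1-p)*0.561817] = 1.488584
  V(2,2) = exp(-r*dt) * [p*0.561817 + (1-p)*0.000000] = 0.269777
  V(1,0) = exp(-r*dt) * [p*4.002043 + (1-p)*1.488584] = 2.689940
  V(1,1) = exp(-r*dt) * [p*1.488584 + (1-p)*0.269777] = 0.854021
  V(0,0) = exp(-r*dt) * [p*2.689940 + (1-p)*0.854021] = 1.732407


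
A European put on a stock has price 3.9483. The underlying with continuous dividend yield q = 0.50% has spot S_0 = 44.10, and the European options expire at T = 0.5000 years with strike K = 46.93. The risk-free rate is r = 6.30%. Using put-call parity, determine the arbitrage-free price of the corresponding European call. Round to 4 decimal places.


Put-call parity: C - P = S_0 * exp(-qT) - K * exp(-rT).
S_0 * exp(-qT) = 44.1000 * 0.99750312 = 43.98988770
K * exp(-rT) = 46.9300 * 0.96899096 = 45.47474559
C = P + S*exp(-qT) - K*exp(-rT)
C = 3.9483 + 43.98988770 - 45.47474559 = 2.4634

Answer: Call price = 2.4634


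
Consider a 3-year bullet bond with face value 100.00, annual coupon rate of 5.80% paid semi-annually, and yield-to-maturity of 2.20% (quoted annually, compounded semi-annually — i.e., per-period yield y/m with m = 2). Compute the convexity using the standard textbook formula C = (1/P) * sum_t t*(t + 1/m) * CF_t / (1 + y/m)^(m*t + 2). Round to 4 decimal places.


Coupon per period c = face * coupon_rate / m = 2.900000
Periods per year m = 2; per-period yield y/m = 0.011000
Number of cashflows N = 6
Cashflows (t years, CF_t, discount factor 1/(1+y/m)^(m*t), PV):
  t = 0.5000: CF_t = 2.900000, DF = 0.989120, PV = 2.868447
  t = 1.0000: CF_t = 2.900000, DF = 0.978358, PV = 2.837237
  t = 1.5000: CF_t = 2.900000, DF = 0.967713, PV = 2.806367
  t = 2.0000: CF_t = 2.900000, DF = 0.957184, PV = 2.775833
  t = 2.5000: CF_t = 2.900000, DF = 0.946769, PV = 2.745631
  t = 3.0000: CF_t = 102.900000, DF = 0.936468, PV = 96.362585
Price P = sum_t PV_t = 110.396101
Convexity numerator sum_t t*(t + 1/m) * CF_t / (1+y/m)^(m*t + 2):
  t = 0.5000: term = 1.403184
  t = 1.0000: term = 4.163750
  t = 1.5000: term = 8.236894
  t = 2.0000: term = 13.578790
  t = 2.5000: term = 20.146573
  t = 3.0000: term = 989.909356
Convexity = (1/P) * sum = 1037.438546 / 110.396101 = 9.397420

Answer: Convexity = 9.3974


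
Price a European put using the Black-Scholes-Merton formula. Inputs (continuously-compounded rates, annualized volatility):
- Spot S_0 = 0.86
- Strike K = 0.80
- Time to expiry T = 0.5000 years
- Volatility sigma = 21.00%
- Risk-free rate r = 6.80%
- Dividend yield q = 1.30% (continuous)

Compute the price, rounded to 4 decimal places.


Answer: Price = 0.0180

Derivation:
d1 = (ln(S/K) + (r - q + 0.5*sigma^2) * T) / (sigma * sqrt(T)) = 0.74647351
d2 = d1 - sigma * sqrt(T) = 0.59798109
exp(-rT) = 0.96657150; exp(-qT) = 0.99352108
P = K * exp(-rT) * N(-d2) - S_0 * exp(-qT) * N(-d1)
N(-d1) = 0.22769071; N(-d2) = 0.27492628
P = 0.8000 * 0.96657150 * 0.27492628 - 0.8600 * 0.99352108 * 0.22769071 = 0.0180


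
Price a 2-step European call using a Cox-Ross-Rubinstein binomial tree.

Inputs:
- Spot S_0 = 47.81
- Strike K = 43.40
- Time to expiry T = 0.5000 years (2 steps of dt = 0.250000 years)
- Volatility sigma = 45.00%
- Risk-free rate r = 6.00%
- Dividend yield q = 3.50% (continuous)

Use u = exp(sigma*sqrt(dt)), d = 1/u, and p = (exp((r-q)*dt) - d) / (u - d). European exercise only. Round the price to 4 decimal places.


dt = T/N = 0.250000
u = exp(sigma*sqrt(dt)) = 1.252323; d = 1/u = 0.798516
p = (exp((r-q)*dt) - d) / (u - d) = 0.457802
Discount per step: exp(-r*dt) = 0.985112
Stock lattice S(k, i) with i counting down-moves:
  k=0: S(0,0) = 47.8100
  k=1: S(1,0) = 59.8735; S(1,1) = 38.1771
  k=2: S(2,0) = 74.9810; S(2,1) = 47.8100; S(2,2) = 30.4850
Terminal payoffs V(N, i) = max(S_T - K, 0):
  V(2,0) = 31.581006; V(2,1) = 4.410000; V(2,2) = 0.000000
Backward induction: V(k, i) = exp(-r*dt) * [p * V(k+1, i) + (1-p) * V(k+1, i+1)].
  V(1,0) = exp(-r*dt) * [p*31.581006 + (1-p)*4.410000] = 16.598083
  V(1,1) = exp(-r*dt) * [p*4.410000 + (1-p)*0.000000] = 1.988848
  V(0,0) = exp(-r*dt) * [p*16.598083 + (1-p)*1.988848] = 8.547796

Answer: Price = V(0,0) = 8.5478


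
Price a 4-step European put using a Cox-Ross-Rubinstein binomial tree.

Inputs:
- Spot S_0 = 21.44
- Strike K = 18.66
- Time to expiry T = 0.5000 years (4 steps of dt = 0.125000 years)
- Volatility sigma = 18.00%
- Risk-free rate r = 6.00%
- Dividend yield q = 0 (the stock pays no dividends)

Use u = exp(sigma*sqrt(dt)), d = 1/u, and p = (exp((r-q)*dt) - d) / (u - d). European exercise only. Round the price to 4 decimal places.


Answer: Price = V(0,0) = 0.0861

Derivation:
dt = T/N = 0.125000
u = exp(sigma*sqrt(dt)) = 1.065708; d = 1/u = 0.938343
p = (exp((r-q)*dt) - d) / (u - d) = 0.543203
Discount per step: exp(-r*dt) = 0.992528
Stock lattice S(k, i) with i counting down-moves:
  k=0: S(0,0) = 21.4400
  k=1: S(1,0) = 22.8488; S(1,1) = 20.1181
  k=2: S(2,0) = 24.3501; S(2,1) = 21.4400; S(2,2) = 18.8777
  k=3: S(3,0) = 25.9501; S(3,1) = 22.8488; S(3,2) = 20.1181; S(3,3) = 17.7137
  k=4: S(4,0) = 27.6553; S(4,1) = 24.3501; S(4,2) = 21.4400; S(4,3) = 18.8777; S(4,4) = 16.6215
Terminal payoffs V(N, i) = max(K - S_T, 0):
  V(4,0) = 0.000000; V(4,1) = 0.000000; V(4,2) = 0.000000; V(4,3) = 0.000000; V(4,4) = 2.038453
Backward induction: V(k, i) = exp(-r*dt) * [p * V(k+1, i) + (1-p) * V(k+1, i+1)].
  V(3,0) = exp(-r*dt) * [p*0.000000 + (1-p)*0.000000] = 0.000000
  V(3,1) = exp(-r*dt) * [p*0.000000 + (1-p)*0.000000] = 0.000000
  V(3,2) = exp(-r*dt) * [p*0.000000 + (1-p)*0.000000] = 0.000000
  V(3,3) = exp(-r*dt) * [p*0.000000 + (1-p)*2.038453] = 0.924202
  V(2,0) = exp(-r*dt) * [p*0.000000 + (1-p)*0.000000] = 0.000000
  V(2,1) = exp(-r*dt) * [p*0.000000 + (1-p)*0.000000] = 0.000000
  V(2,2) = exp(-r*dt) * [p*0.000000 + (1-p)*0.924202] = 0.419019
  V(1,0) = exp(-r*dt) * [p*0.000000 + (1-p)*0.000000] = 0.000000
  V(1,1) = exp(-r*dt) * [p*0.000000 + (1-p)*0.419019] = 0.189976
  V(0,0) = exp(-r*dt) * [p*0.000000 + (1-p)*0.189976] = 0.086132
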